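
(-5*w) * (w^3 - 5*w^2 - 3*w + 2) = -5*w^4 + 25*w^3 + 15*w^2 - 10*w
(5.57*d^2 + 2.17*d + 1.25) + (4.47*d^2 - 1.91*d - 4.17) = 10.04*d^2 + 0.26*d - 2.92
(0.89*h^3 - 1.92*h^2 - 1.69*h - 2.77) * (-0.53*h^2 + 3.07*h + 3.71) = -0.4717*h^5 + 3.7499*h^4 - 1.6968*h^3 - 10.8434*h^2 - 14.7738*h - 10.2767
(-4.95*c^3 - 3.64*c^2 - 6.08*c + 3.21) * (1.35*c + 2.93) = -6.6825*c^4 - 19.4175*c^3 - 18.8732*c^2 - 13.4809*c + 9.4053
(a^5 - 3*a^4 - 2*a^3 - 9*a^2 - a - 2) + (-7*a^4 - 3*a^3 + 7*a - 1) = a^5 - 10*a^4 - 5*a^3 - 9*a^2 + 6*a - 3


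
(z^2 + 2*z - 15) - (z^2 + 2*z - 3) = -12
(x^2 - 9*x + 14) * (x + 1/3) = x^3 - 26*x^2/3 + 11*x + 14/3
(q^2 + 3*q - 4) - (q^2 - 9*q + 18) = 12*q - 22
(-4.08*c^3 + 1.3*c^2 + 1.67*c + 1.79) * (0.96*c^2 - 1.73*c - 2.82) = -3.9168*c^5 + 8.3064*c^4 + 10.8598*c^3 - 4.8367*c^2 - 7.8061*c - 5.0478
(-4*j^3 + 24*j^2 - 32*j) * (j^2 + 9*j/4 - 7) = -4*j^5 + 15*j^4 + 50*j^3 - 240*j^2 + 224*j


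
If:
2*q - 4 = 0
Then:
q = 2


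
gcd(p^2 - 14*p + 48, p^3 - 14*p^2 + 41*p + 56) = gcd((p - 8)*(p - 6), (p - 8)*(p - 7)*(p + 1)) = p - 8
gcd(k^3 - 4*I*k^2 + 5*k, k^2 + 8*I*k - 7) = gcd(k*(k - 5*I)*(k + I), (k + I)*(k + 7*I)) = k + I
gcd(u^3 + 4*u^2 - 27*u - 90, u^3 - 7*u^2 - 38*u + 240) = u^2 + u - 30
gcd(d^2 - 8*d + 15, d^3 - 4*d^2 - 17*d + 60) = d^2 - 8*d + 15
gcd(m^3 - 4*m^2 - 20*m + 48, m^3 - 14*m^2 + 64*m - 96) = m - 6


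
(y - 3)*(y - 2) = y^2 - 5*y + 6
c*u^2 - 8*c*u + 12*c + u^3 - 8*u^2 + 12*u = (c + u)*(u - 6)*(u - 2)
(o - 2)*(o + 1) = o^2 - o - 2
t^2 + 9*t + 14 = (t + 2)*(t + 7)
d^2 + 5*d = d*(d + 5)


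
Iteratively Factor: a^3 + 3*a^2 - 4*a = (a)*(a^2 + 3*a - 4) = a*(a + 4)*(a - 1)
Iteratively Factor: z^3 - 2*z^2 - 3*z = (z)*(z^2 - 2*z - 3) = z*(z + 1)*(z - 3)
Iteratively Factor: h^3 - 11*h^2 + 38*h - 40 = (h - 2)*(h^2 - 9*h + 20) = (h - 5)*(h - 2)*(h - 4)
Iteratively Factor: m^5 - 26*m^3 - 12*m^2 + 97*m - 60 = (m + 4)*(m^4 - 4*m^3 - 10*m^2 + 28*m - 15) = (m + 3)*(m + 4)*(m^3 - 7*m^2 + 11*m - 5) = (m - 5)*(m + 3)*(m + 4)*(m^2 - 2*m + 1) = (m - 5)*(m - 1)*(m + 3)*(m + 4)*(m - 1)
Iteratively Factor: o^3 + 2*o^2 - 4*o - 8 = (o + 2)*(o^2 - 4) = (o - 2)*(o + 2)*(o + 2)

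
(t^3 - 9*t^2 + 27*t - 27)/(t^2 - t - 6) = (t^2 - 6*t + 9)/(t + 2)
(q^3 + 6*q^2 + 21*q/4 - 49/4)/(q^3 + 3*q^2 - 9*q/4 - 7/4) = (2*q + 7)/(2*q + 1)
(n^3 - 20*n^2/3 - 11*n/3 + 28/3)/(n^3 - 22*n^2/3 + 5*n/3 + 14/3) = (3*n + 4)/(3*n + 2)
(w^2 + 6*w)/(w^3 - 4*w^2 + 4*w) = (w + 6)/(w^2 - 4*w + 4)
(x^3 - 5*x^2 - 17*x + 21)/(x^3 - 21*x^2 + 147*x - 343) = (x^2 + 2*x - 3)/(x^2 - 14*x + 49)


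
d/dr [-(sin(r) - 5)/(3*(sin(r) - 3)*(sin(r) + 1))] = (sin(r)^2 - 10*sin(r) + 13)*cos(r)/(3*(sin(r) - 3)^2*(sin(r) + 1)^2)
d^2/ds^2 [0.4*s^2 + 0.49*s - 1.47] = 0.800000000000000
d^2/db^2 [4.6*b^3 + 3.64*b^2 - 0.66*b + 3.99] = 27.6*b + 7.28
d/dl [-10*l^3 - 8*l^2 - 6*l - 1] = -30*l^2 - 16*l - 6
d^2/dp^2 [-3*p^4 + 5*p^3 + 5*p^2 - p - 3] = -36*p^2 + 30*p + 10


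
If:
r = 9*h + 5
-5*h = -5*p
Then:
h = r/9 - 5/9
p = r/9 - 5/9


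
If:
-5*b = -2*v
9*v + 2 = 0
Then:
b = -4/45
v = -2/9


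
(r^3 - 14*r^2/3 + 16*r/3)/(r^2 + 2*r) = (3*r^2 - 14*r + 16)/(3*(r + 2))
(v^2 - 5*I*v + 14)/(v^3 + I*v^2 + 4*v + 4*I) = (v - 7*I)/(v^2 - I*v + 2)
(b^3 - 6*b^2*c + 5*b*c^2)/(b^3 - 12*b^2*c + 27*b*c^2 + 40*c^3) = b*(b - c)/(b^2 - 7*b*c - 8*c^2)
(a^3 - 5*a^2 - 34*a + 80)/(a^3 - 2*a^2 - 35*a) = (a^2 - 10*a + 16)/(a*(a - 7))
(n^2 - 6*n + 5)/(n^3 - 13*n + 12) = (n - 5)/(n^2 + n - 12)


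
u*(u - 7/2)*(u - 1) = u^3 - 9*u^2/2 + 7*u/2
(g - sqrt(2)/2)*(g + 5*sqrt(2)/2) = g^2 + 2*sqrt(2)*g - 5/2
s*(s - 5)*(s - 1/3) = s^3 - 16*s^2/3 + 5*s/3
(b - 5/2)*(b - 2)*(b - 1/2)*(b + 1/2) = b^4 - 9*b^3/2 + 19*b^2/4 + 9*b/8 - 5/4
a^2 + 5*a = a*(a + 5)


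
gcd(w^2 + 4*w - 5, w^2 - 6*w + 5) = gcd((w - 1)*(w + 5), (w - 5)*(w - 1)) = w - 1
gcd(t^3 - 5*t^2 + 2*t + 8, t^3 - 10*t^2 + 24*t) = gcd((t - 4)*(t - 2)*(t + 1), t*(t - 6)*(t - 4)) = t - 4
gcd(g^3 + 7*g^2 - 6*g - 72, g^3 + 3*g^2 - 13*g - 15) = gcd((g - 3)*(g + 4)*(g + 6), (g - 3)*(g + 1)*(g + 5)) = g - 3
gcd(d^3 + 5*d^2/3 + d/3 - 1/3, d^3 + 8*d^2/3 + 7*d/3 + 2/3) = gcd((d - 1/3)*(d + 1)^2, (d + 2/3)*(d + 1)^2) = d^2 + 2*d + 1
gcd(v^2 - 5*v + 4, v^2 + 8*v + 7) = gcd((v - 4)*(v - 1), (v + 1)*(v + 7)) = 1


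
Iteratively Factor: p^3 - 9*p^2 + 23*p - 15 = (p - 3)*(p^2 - 6*p + 5) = (p - 3)*(p - 1)*(p - 5)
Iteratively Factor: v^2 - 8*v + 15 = (v - 3)*(v - 5)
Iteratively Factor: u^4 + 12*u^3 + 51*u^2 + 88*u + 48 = (u + 1)*(u^3 + 11*u^2 + 40*u + 48) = (u + 1)*(u + 4)*(u^2 + 7*u + 12) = (u + 1)*(u + 4)^2*(u + 3)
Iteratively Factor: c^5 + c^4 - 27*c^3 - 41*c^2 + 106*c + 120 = (c - 2)*(c^4 + 3*c^3 - 21*c^2 - 83*c - 60) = (c - 5)*(c - 2)*(c^3 + 8*c^2 + 19*c + 12) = (c - 5)*(c - 2)*(c + 3)*(c^2 + 5*c + 4) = (c - 5)*(c - 2)*(c + 1)*(c + 3)*(c + 4)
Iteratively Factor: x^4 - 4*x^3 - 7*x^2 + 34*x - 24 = (x + 3)*(x^3 - 7*x^2 + 14*x - 8) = (x - 4)*(x + 3)*(x^2 - 3*x + 2) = (x - 4)*(x - 2)*(x + 3)*(x - 1)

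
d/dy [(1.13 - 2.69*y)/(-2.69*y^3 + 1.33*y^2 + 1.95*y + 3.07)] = (-14.4722*y^3 + 12.6968*y^2 - 3.0058*y - 10.4618)/(7.2361*y^6 - 7.1554*y^5 - 8.7221*y^4 - 11.3296*y^3 + 11.9687*y^2 + 11.973*y + 9.4249)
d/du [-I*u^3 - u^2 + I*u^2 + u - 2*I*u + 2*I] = -3*I*u^2 - 2*u*(1 - I) + 1 - 2*I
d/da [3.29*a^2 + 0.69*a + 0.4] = 6.58*a + 0.69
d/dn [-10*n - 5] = -10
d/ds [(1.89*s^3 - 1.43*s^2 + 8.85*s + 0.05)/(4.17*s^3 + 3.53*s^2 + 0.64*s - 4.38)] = (12.6348*s^4 - 71.3898*s^3 - 57.6158*s^2 + 12.1738*s - 38.795)/(17.3889*s^6 + 29.4402*s^5 + 17.7985*s^4 - 32.0108*s^3 - 30.5132*s^2 - 5.6064*s + 19.1844)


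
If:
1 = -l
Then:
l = -1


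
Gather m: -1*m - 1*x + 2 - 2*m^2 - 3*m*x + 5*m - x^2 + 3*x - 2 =-2*m^2 + m*(4 - 3*x) - x^2 + 2*x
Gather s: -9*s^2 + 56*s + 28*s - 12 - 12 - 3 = -9*s^2 + 84*s - 27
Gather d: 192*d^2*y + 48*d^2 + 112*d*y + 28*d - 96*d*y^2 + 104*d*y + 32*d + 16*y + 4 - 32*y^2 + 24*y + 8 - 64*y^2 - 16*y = d^2*(192*y + 48) + d*(-96*y^2 + 216*y + 60) - 96*y^2 + 24*y + 12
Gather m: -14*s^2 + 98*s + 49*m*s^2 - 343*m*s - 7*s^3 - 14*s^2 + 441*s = m*(49*s^2 - 343*s) - 7*s^3 - 28*s^2 + 539*s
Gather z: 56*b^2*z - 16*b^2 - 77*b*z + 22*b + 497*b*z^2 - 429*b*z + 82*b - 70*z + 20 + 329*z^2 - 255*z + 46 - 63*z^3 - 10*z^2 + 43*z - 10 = -16*b^2 + 104*b - 63*z^3 + z^2*(497*b + 319) + z*(56*b^2 - 506*b - 282) + 56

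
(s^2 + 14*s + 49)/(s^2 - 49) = (s + 7)/(s - 7)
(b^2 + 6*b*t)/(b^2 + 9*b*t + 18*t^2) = b/(b + 3*t)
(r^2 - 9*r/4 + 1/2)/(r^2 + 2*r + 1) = (4*r^2 - 9*r + 2)/(4*(r^2 + 2*r + 1))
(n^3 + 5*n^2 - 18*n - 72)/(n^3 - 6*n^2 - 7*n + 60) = (n + 6)/(n - 5)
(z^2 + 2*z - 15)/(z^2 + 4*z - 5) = (z - 3)/(z - 1)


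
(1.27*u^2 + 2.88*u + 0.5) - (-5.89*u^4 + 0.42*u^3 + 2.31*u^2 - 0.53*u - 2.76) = 5.89*u^4 - 0.42*u^3 - 1.04*u^2 + 3.41*u + 3.26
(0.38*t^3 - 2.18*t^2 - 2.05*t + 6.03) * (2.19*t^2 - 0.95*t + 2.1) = 0.8322*t^5 - 5.1352*t^4 - 1.6205*t^3 + 10.5752*t^2 - 10.0335*t + 12.663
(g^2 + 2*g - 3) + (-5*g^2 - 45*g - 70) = -4*g^2 - 43*g - 73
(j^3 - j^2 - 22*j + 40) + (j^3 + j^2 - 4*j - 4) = 2*j^3 - 26*j + 36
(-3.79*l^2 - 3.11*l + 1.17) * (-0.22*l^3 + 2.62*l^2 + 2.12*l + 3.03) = 0.8338*l^5 - 9.2456*l^4 - 16.4404*l^3 - 15.0115*l^2 - 6.9429*l + 3.5451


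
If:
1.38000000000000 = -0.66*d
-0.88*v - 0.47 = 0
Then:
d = -2.09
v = -0.53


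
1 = 1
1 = 1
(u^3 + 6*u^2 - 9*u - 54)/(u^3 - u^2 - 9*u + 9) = (u + 6)/(u - 1)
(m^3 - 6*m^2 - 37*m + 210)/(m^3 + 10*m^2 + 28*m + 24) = (m^2 - 12*m + 35)/(m^2 + 4*m + 4)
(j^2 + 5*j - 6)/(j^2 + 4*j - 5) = (j + 6)/(j + 5)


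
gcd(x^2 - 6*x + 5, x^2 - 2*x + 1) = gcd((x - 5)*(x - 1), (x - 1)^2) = x - 1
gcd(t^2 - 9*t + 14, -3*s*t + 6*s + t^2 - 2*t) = t - 2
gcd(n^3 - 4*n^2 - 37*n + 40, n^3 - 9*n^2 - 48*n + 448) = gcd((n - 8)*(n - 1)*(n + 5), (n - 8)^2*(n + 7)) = n - 8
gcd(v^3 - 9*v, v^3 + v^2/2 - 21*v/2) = v^2 - 3*v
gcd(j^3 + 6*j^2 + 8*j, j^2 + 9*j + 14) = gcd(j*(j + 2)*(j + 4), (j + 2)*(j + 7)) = j + 2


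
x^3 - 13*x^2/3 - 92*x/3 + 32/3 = (x - 8)*(x - 1/3)*(x + 4)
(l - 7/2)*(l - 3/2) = l^2 - 5*l + 21/4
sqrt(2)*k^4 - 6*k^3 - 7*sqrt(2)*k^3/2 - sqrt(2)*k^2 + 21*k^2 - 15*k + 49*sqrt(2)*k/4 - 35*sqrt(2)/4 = (k - 5/2)*(k - 1)*(k - 7*sqrt(2)/2)*(sqrt(2)*k + 1)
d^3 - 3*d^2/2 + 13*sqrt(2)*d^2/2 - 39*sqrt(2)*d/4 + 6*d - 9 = (d - 3/2)*(d + sqrt(2)/2)*(d + 6*sqrt(2))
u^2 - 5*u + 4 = (u - 4)*(u - 1)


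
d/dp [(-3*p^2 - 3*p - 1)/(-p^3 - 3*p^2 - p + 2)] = (-3*p^4 - 6*p^3 - 9*p^2 - 18*p - 7)/(p^6 + 6*p^5 + 11*p^4 + 2*p^3 - 11*p^2 - 4*p + 4)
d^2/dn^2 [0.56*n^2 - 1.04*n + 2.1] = 1.12000000000000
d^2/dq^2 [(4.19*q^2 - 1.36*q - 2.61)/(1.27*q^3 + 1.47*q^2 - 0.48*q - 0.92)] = (13.516102*q^6 - 13.161264*q^5 - 50.424588*q^4 - 11.0462319999999*q^3 - 9.36230999999999*q^2 - 18.283032*q + 0.0317680000000025)/(2.048383*q^9 + 7.112889*q^8 + 5.910453*q^7 - 6.651753*q^6 - 12.53916*q^5 - 1.583028*q^4 + 7.009104*q^3 + 3.09672*q^2 - 1.218816*q - 0.778688)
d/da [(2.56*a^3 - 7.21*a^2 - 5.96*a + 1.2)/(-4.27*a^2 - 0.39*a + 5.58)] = (-10.9312*a^4 - 1.9968*a^3 + 20.2171*a^2 - 70.2156*a - 32.7888)/(18.2329*a^4 + 3.3306*a^3 - 47.5011*a^2 - 4.3524*a + 31.1364)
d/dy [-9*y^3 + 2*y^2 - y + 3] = -27*y^2 + 4*y - 1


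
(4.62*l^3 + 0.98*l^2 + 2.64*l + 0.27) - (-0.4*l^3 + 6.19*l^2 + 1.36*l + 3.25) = 5.02*l^3 - 5.21*l^2 + 1.28*l - 2.98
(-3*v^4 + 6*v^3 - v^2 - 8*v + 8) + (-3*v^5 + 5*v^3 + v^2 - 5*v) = -3*v^5 - 3*v^4 + 11*v^3 - 13*v + 8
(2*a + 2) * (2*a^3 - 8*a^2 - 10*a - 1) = 4*a^4 - 12*a^3 - 36*a^2 - 22*a - 2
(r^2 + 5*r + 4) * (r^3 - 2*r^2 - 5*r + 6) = r^5 + 3*r^4 - 11*r^3 - 27*r^2 + 10*r + 24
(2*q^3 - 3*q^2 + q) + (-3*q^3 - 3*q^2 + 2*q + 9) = -q^3 - 6*q^2 + 3*q + 9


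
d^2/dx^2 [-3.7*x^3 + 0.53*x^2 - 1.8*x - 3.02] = 1.06 - 22.2*x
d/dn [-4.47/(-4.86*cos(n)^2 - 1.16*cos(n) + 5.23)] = (43.4484*cos(n) + 5.1852)*sin(n)/(4.86*cos(n)^2 + 1.16*cos(n) - 5.23)^2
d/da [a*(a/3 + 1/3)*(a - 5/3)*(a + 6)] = 4*a^3/3 + 16*a^2/3 - 34*a/9 - 10/3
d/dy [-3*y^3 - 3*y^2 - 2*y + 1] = -9*y^2 - 6*y - 2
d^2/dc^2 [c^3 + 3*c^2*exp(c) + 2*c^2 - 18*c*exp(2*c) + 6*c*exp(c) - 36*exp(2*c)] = 3*c^2*exp(c) - 72*c*exp(2*c) + 18*c*exp(c) + 6*c - 216*exp(2*c) + 18*exp(c) + 4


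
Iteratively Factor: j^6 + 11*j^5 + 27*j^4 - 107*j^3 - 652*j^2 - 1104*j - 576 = (j + 4)*(j^5 + 7*j^4 - j^3 - 103*j^2 - 240*j - 144) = (j + 3)*(j + 4)*(j^4 + 4*j^3 - 13*j^2 - 64*j - 48) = (j - 4)*(j + 3)*(j + 4)*(j^3 + 8*j^2 + 19*j + 12) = (j - 4)*(j + 3)^2*(j + 4)*(j^2 + 5*j + 4) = (j - 4)*(j + 3)^2*(j + 4)^2*(j + 1)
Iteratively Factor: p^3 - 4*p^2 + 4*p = (p)*(p^2 - 4*p + 4) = p*(p - 2)*(p - 2)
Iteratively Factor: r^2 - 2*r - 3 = (r + 1)*(r - 3)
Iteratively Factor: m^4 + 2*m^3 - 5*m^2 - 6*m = (m + 3)*(m^3 - m^2 - 2*m) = m*(m + 3)*(m^2 - m - 2) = m*(m - 2)*(m + 3)*(m + 1)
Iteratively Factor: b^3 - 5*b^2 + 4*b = (b - 1)*(b^2 - 4*b) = b*(b - 1)*(b - 4)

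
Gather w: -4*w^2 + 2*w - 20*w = -4*w^2 - 18*w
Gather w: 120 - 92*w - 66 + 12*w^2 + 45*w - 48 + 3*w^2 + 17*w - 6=15*w^2 - 30*w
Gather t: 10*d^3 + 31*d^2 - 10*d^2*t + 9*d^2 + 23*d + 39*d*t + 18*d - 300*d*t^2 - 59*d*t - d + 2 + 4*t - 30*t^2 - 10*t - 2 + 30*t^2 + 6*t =10*d^3 + 40*d^2 - 300*d*t^2 + 40*d + t*(-10*d^2 - 20*d)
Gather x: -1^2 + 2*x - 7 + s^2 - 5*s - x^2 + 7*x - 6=s^2 - 5*s - x^2 + 9*x - 14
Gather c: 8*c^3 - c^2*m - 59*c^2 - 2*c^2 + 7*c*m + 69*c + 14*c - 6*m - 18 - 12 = 8*c^3 + c^2*(-m - 61) + c*(7*m + 83) - 6*m - 30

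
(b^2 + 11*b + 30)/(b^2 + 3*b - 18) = (b + 5)/(b - 3)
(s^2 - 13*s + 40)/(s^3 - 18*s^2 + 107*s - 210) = (s - 8)/(s^2 - 13*s + 42)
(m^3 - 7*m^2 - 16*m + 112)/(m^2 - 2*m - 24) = (m^2 - 11*m + 28)/(m - 6)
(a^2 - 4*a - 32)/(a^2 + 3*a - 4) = (a - 8)/(a - 1)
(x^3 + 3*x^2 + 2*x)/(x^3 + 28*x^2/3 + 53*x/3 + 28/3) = 3*x*(x + 2)/(3*x^2 + 25*x + 28)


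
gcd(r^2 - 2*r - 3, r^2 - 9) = r - 3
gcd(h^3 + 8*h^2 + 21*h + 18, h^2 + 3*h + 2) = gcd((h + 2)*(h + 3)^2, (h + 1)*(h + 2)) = h + 2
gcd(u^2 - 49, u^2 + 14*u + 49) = u + 7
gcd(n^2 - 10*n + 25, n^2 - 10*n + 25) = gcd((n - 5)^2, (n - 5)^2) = n^2 - 10*n + 25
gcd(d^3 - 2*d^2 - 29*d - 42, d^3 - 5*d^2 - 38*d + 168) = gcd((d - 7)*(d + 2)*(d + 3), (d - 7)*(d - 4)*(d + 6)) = d - 7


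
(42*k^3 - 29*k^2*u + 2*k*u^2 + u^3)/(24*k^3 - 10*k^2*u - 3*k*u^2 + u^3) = (-21*k^2 + 4*k*u + u^2)/(-12*k^2 - k*u + u^2)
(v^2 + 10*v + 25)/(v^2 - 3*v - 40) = (v + 5)/(v - 8)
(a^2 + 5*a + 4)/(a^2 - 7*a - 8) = (a + 4)/(a - 8)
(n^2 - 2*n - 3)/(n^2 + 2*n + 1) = (n - 3)/(n + 1)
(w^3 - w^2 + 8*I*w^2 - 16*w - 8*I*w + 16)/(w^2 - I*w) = (w^3 + w^2*(-1 + 8*I) - 8*w*(2 + I) + 16)/(w*(w - I))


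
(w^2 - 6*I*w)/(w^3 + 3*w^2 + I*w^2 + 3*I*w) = (w - 6*I)/(w^2 + w*(3 + I) + 3*I)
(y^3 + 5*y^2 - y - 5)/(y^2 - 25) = (y^2 - 1)/(y - 5)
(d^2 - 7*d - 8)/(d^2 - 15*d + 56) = (d + 1)/(d - 7)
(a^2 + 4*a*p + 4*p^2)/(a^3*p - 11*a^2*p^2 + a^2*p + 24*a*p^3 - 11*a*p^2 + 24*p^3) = (a^2 + 4*a*p + 4*p^2)/(p*(a^3 - 11*a^2*p + a^2 + 24*a*p^2 - 11*a*p + 24*p^2))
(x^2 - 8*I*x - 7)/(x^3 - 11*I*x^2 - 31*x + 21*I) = 1/(x - 3*I)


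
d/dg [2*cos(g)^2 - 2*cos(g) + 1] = 2*sin(g) - 2*sin(2*g)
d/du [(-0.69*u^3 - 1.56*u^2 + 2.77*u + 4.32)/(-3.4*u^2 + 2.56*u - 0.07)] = (2.346*u^4 - 3.5328*u^3 + 5.5693*u^2 + 29.5944*u - 11.2531)/(11.56*u^4 - 17.408*u^3 + 7.0296*u^2 - 0.3584*u + 0.0049)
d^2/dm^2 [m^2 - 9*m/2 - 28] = 2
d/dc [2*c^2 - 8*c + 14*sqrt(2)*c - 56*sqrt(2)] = 4*c - 8 + 14*sqrt(2)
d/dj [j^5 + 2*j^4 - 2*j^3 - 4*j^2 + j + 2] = 5*j^4 + 8*j^3 - 6*j^2 - 8*j + 1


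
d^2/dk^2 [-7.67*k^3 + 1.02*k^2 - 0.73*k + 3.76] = 2.04 - 46.02*k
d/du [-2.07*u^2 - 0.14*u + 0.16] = -4.14*u - 0.14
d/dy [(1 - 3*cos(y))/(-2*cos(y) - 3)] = -11*sin(y)/(2*cos(y) + 3)^2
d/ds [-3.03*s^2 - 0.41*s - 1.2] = -6.06*s - 0.41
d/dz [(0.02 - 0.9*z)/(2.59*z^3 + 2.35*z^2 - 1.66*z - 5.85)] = (4.662*z^3 + 1.9596*z^2 - 0.0940000000000001*z + 5.2982)/(6.7081*z^6 + 12.173*z^5 - 3.0763*z^4 - 38.105*z^3 - 24.7394*z^2 + 19.422*z + 34.2225)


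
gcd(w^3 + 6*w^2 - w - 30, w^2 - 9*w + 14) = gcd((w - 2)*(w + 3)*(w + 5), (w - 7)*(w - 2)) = w - 2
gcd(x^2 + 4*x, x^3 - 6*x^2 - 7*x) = x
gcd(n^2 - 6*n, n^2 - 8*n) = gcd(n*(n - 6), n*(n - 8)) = n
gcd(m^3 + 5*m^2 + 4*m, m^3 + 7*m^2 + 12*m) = m^2 + 4*m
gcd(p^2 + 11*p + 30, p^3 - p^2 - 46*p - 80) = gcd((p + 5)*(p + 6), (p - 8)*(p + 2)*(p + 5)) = p + 5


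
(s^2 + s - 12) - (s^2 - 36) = s + 24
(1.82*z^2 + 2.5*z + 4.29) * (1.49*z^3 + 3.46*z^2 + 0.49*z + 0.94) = 2.7118*z^5 + 10.0222*z^4 + 15.9339*z^3 + 17.7792*z^2 + 4.4521*z + 4.0326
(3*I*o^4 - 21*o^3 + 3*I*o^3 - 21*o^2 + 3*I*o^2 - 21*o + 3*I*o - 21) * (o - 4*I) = 3*I*o^5 - 9*o^4 + 3*I*o^4 - 9*o^3 + 87*I*o^3 - 9*o^2 + 87*I*o^2 - 9*o + 84*I*o + 84*I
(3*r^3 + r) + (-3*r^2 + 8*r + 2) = 3*r^3 - 3*r^2 + 9*r + 2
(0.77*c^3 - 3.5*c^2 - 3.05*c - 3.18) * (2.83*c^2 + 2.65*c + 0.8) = 2.1791*c^5 - 7.8645*c^4 - 17.2905*c^3 - 19.8819*c^2 - 10.867*c - 2.544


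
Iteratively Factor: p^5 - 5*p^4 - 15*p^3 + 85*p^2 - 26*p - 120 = (p - 2)*(p^4 - 3*p^3 - 21*p^2 + 43*p + 60) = (p - 2)*(p + 1)*(p^3 - 4*p^2 - 17*p + 60) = (p - 3)*(p - 2)*(p + 1)*(p^2 - p - 20) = (p - 3)*(p - 2)*(p + 1)*(p + 4)*(p - 5)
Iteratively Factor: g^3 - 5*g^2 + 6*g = (g - 3)*(g^2 - 2*g) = g*(g - 3)*(g - 2)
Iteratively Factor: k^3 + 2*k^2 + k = (k + 1)*(k^2 + k) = k*(k + 1)*(k + 1)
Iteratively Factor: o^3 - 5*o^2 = (o)*(o^2 - 5*o) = o*(o - 5)*(o)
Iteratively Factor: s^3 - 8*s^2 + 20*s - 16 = (s - 2)*(s^2 - 6*s + 8) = (s - 2)^2*(s - 4)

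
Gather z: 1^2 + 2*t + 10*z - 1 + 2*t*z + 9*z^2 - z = 2*t + 9*z^2 + z*(2*t + 9)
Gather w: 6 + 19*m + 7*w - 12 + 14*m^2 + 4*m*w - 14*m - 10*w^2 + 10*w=14*m^2 + 5*m - 10*w^2 + w*(4*m + 17) - 6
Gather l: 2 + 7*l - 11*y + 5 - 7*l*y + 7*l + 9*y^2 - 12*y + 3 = l*(14 - 7*y) + 9*y^2 - 23*y + 10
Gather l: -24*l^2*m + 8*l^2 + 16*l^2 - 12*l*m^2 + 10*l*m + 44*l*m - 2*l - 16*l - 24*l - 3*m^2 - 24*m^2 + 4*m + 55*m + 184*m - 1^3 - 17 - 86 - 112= l^2*(24 - 24*m) + l*(-12*m^2 + 54*m - 42) - 27*m^2 + 243*m - 216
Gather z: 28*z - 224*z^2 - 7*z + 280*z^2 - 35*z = 56*z^2 - 14*z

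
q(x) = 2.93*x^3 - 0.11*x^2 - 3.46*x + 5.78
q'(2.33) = 43.75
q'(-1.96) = 30.74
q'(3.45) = 100.40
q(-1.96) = -9.92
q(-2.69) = -42.74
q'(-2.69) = 60.74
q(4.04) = 183.21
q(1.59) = 11.78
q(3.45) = 112.85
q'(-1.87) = 27.69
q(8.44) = 1730.29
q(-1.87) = -7.29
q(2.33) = 34.18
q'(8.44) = 620.83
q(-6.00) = -610.30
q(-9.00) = -2107.96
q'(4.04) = 139.12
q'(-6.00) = 314.30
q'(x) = 8.79*x^2 - 0.22*x - 3.46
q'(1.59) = 18.41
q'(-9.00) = 710.51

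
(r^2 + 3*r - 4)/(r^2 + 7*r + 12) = (r - 1)/(r + 3)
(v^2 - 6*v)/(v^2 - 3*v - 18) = v/(v + 3)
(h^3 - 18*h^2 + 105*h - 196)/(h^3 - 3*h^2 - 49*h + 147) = (h^2 - 11*h + 28)/(h^2 + 4*h - 21)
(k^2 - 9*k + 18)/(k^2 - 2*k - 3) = (k - 6)/(k + 1)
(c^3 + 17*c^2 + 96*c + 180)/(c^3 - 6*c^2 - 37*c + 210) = (c^2 + 11*c + 30)/(c^2 - 12*c + 35)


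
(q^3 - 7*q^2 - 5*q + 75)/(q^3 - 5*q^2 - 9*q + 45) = (q - 5)/(q - 3)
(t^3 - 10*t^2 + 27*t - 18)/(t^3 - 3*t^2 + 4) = (t^3 - 10*t^2 + 27*t - 18)/(t^3 - 3*t^2 + 4)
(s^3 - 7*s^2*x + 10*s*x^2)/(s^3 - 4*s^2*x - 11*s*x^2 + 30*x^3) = s/(s + 3*x)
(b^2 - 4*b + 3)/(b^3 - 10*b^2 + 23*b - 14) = (b - 3)/(b^2 - 9*b + 14)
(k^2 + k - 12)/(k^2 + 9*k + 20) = (k - 3)/(k + 5)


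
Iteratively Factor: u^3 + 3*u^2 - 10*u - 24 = (u + 4)*(u^2 - u - 6) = (u - 3)*(u + 4)*(u + 2)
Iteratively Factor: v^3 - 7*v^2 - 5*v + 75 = (v - 5)*(v^2 - 2*v - 15) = (v - 5)*(v + 3)*(v - 5)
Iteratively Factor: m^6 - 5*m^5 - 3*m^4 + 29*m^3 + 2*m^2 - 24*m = (m - 3)*(m^5 - 2*m^4 - 9*m^3 + 2*m^2 + 8*m) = (m - 3)*(m + 1)*(m^4 - 3*m^3 - 6*m^2 + 8*m) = (m - 3)*(m - 1)*(m + 1)*(m^3 - 2*m^2 - 8*m) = m*(m - 3)*(m - 1)*(m + 1)*(m^2 - 2*m - 8) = m*(m - 4)*(m - 3)*(m - 1)*(m + 1)*(m + 2)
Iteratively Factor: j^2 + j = (j + 1)*(j)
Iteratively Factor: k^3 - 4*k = (k - 2)*(k^2 + 2*k) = (k - 2)*(k + 2)*(k)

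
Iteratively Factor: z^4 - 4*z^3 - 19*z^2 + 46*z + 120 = (z - 4)*(z^3 - 19*z - 30) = (z - 5)*(z - 4)*(z^2 + 5*z + 6) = (z - 5)*(z - 4)*(z + 2)*(z + 3)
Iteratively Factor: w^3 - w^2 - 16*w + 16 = (w + 4)*(w^2 - 5*w + 4) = (w - 1)*(w + 4)*(w - 4)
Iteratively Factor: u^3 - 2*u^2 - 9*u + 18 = (u - 3)*(u^2 + u - 6) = (u - 3)*(u - 2)*(u + 3)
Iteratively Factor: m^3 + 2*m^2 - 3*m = (m - 1)*(m^2 + 3*m) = (m - 1)*(m + 3)*(m)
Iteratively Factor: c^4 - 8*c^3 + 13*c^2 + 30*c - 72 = (c - 3)*(c^3 - 5*c^2 - 2*c + 24) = (c - 3)^2*(c^2 - 2*c - 8) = (c - 4)*(c - 3)^2*(c + 2)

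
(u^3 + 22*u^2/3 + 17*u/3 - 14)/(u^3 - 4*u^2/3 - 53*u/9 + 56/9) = 3*(u + 6)/(3*u - 8)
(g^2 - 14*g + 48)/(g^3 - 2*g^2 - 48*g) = (g - 6)/(g*(g + 6))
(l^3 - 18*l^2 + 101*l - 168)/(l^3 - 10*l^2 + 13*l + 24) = (l - 7)/(l + 1)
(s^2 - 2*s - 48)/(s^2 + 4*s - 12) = (s - 8)/(s - 2)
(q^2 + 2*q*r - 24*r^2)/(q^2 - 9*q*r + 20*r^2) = (q + 6*r)/(q - 5*r)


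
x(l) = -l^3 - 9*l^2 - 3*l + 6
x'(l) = -3*l^2 - 18*l - 3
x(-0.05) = 6.13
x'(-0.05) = -2.11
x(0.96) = -6.06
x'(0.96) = -23.04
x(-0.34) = 6.02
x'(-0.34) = 2.77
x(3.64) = -172.39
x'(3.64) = -108.27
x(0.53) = 1.73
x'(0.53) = -13.38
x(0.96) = -6.06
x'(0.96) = -23.04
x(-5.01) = -79.12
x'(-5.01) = 11.88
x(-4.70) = -74.89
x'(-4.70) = 15.33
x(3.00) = -111.00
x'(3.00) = -84.00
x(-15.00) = 1401.00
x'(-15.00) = -408.00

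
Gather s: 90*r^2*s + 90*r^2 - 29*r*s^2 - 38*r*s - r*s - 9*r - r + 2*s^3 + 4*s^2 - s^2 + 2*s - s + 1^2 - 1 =90*r^2 - 10*r + 2*s^3 + s^2*(3 - 29*r) + s*(90*r^2 - 39*r + 1)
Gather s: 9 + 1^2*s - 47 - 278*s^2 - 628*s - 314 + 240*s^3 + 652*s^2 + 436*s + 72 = 240*s^3 + 374*s^2 - 191*s - 280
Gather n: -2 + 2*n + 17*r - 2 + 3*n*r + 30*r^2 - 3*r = n*(3*r + 2) + 30*r^2 + 14*r - 4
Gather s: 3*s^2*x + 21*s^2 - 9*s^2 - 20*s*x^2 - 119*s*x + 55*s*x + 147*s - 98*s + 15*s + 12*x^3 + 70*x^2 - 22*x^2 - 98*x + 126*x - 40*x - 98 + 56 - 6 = s^2*(3*x + 12) + s*(-20*x^2 - 64*x + 64) + 12*x^3 + 48*x^2 - 12*x - 48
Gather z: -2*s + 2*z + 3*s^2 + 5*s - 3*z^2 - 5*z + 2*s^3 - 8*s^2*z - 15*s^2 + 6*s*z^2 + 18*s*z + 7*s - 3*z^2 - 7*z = 2*s^3 - 12*s^2 + 10*s + z^2*(6*s - 6) + z*(-8*s^2 + 18*s - 10)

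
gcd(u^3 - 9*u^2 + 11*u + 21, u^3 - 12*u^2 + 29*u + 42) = u^2 - 6*u - 7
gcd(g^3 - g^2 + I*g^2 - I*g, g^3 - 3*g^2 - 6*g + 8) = g - 1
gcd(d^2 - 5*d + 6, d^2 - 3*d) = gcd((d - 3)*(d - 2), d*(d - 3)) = d - 3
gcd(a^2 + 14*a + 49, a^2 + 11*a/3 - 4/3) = 1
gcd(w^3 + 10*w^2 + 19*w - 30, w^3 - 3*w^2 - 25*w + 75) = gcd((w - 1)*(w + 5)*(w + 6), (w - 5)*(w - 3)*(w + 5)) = w + 5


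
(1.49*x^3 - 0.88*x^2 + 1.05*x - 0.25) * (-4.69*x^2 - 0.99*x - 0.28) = -6.9881*x^5 + 2.6521*x^4 - 4.4705*x^3 + 0.3794*x^2 - 0.0465*x + 0.07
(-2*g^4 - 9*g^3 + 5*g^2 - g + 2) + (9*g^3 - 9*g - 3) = -2*g^4 + 5*g^2 - 10*g - 1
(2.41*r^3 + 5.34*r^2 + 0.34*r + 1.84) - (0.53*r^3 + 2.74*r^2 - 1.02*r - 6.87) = 1.88*r^3 + 2.6*r^2 + 1.36*r + 8.71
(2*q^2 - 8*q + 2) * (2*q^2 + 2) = 4*q^4 - 16*q^3 + 8*q^2 - 16*q + 4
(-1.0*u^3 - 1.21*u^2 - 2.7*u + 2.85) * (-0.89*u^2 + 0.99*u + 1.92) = 0.89*u^5 + 0.0869*u^4 - 0.7149*u^3 - 7.5327*u^2 - 2.3625*u + 5.472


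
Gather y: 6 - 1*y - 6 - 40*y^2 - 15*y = -40*y^2 - 16*y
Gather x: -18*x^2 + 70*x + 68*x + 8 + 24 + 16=-18*x^2 + 138*x + 48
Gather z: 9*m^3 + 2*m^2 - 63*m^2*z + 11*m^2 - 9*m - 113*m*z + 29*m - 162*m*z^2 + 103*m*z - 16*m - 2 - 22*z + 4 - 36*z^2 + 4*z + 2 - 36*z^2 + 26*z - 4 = 9*m^3 + 13*m^2 + 4*m + z^2*(-162*m - 72) + z*(-63*m^2 - 10*m + 8)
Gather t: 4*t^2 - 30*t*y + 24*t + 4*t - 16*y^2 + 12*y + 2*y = 4*t^2 + t*(28 - 30*y) - 16*y^2 + 14*y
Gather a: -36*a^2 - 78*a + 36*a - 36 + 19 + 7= -36*a^2 - 42*a - 10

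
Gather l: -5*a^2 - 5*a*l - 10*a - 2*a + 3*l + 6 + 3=-5*a^2 - 12*a + l*(3 - 5*a) + 9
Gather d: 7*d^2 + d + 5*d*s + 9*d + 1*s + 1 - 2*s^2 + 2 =7*d^2 + d*(5*s + 10) - 2*s^2 + s + 3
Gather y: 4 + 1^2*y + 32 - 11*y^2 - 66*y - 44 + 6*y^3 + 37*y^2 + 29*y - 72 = 6*y^3 + 26*y^2 - 36*y - 80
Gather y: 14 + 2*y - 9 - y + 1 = y + 6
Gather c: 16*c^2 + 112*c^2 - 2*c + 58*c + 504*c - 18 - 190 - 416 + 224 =128*c^2 + 560*c - 400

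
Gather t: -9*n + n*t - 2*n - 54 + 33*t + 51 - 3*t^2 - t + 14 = -11*n - 3*t^2 + t*(n + 32) + 11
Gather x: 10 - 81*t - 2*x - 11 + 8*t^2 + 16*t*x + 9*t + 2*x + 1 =8*t^2 + 16*t*x - 72*t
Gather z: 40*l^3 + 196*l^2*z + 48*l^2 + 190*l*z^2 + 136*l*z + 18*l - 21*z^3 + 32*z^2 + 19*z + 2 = 40*l^3 + 48*l^2 + 18*l - 21*z^3 + z^2*(190*l + 32) + z*(196*l^2 + 136*l + 19) + 2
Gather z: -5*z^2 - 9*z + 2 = -5*z^2 - 9*z + 2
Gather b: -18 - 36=-54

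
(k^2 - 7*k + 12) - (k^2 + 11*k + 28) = -18*k - 16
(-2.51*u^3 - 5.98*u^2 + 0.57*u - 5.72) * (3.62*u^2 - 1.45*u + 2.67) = -9.0862*u^5 - 18.0081*u^4 + 4.0327*u^3 - 37.4995*u^2 + 9.8159*u - 15.2724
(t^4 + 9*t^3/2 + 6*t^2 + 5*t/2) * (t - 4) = t^5 + t^4/2 - 12*t^3 - 43*t^2/2 - 10*t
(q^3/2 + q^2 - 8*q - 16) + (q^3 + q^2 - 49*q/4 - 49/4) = 3*q^3/2 + 2*q^2 - 81*q/4 - 113/4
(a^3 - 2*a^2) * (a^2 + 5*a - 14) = a^5 + 3*a^4 - 24*a^3 + 28*a^2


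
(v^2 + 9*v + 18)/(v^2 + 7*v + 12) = (v + 6)/(v + 4)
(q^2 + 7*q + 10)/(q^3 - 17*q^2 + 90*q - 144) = (q^2 + 7*q + 10)/(q^3 - 17*q^2 + 90*q - 144)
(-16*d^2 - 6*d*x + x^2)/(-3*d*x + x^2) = (16*d^2 + 6*d*x - x^2)/(x*(3*d - x))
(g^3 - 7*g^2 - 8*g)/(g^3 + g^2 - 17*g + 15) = g*(g^2 - 7*g - 8)/(g^3 + g^2 - 17*g + 15)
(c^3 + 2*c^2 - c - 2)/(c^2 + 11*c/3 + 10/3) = 3*(c^2 - 1)/(3*c + 5)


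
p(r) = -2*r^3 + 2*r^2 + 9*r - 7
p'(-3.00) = -57.00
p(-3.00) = 38.00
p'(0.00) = 9.00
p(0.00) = -7.00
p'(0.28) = 9.65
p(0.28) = -4.37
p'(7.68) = -314.17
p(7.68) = -725.88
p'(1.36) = 3.34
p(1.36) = 3.91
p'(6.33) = -206.09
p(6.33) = -377.16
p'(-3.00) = -57.00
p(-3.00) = 38.00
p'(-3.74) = -89.89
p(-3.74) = 91.94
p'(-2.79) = -48.86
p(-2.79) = 26.89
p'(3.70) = -58.34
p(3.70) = -47.63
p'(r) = -6*r^2 + 4*r + 9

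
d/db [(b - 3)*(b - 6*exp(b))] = b - (b - 3)*(6*exp(b) - 1) - 6*exp(b)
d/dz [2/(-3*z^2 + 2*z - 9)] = 4*(3*z - 1)/(3*z^2 - 2*z + 9)^2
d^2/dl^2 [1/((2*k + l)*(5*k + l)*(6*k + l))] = 2*(1924*k^4 + 1848*k^3*l + 663*k^2*l^2 + 104*k*l^3 + 6*l^4)/(216000*k^9 + 561600*k^8*l + 627120*k^7*l^2 + 394768*k^6*l^3 + 154596*k^5*l^4 + 39156*k^4*l^5 + 6433*k^3*l^6 + 663*k^2*l^7 + 39*k*l^8 + l^9)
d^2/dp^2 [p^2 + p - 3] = 2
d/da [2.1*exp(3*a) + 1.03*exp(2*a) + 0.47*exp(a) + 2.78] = (6.3*exp(2*a) + 2.06*exp(a) + 0.47)*exp(a)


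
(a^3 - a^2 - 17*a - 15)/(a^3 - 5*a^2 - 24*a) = (a^2 - 4*a - 5)/(a*(a - 8))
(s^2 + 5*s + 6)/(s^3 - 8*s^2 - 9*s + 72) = (s + 2)/(s^2 - 11*s + 24)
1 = 1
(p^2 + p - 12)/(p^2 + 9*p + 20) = (p - 3)/(p + 5)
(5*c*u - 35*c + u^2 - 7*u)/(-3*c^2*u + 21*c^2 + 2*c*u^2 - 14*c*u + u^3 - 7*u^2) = (5*c + u)/(-3*c^2 + 2*c*u + u^2)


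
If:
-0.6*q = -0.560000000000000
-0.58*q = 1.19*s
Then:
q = 0.93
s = -0.45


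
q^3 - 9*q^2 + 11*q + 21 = (q - 7)*(q - 3)*(q + 1)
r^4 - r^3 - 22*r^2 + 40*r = r*(r - 4)*(r - 2)*(r + 5)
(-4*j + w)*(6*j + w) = -24*j^2 + 2*j*w + w^2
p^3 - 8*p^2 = p^2*(p - 8)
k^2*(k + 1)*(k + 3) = k^4 + 4*k^3 + 3*k^2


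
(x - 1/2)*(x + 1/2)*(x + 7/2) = x^3 + 7*x^2/2 - x/4 - 7/8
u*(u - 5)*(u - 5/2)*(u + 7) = u^4 - u^3/2 - 40*u^2 + 175*u/2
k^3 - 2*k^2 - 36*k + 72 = (k - 6)*(k - 2)*(k + 6)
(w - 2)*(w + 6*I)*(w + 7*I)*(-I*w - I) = -I*w^4 + 13*w^3 + I*w^3 - 13*w^2 + 44*I*w^2 - 26*w - 42*I*w - 84*I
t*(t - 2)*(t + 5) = t^3 + 3*t^2 - 10*t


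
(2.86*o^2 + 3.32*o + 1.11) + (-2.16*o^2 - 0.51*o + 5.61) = 0.7*o^2 + 2.81*o + 6.72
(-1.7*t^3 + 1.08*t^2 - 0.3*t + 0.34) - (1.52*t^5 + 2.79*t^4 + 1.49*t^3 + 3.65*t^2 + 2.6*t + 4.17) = -1.52*t^5 - 2.79*t^4 - 3.19*t^3 - 2.57*t^2 - 2.9*t - 3.83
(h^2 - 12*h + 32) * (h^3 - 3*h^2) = h^5 - 15*h^4 + 68*h^3 - 96*h^2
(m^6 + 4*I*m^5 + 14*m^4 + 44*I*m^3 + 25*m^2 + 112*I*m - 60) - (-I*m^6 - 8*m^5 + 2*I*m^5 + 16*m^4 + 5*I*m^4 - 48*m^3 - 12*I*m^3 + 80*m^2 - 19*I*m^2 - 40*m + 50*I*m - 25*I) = m^6 + I*m^6 + 8*m^5 + 2*I*m^5 - 2*m^4 - 5*I*m^4 + 48*m^3 + 56*I*m^3 - 55*m^2 + 19*I*m^2 + 40*m + 62*I*m - 60 + 25*I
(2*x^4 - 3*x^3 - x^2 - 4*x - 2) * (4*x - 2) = 8*x^5 - 16*x^4 + 2*x^3 - 14*x^2 + 4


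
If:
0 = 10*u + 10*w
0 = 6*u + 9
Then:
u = -3/2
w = 3/2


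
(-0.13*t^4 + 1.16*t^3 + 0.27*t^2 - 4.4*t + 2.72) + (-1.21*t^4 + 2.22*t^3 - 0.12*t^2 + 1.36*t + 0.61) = -1.34*t^4 + 3.38*t^3 + 0.15*t^2 - 3.04*t + 3.33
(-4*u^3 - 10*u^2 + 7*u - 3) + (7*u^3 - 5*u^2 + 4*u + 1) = 3*u^3 - 15*u^2 + 11*u - 2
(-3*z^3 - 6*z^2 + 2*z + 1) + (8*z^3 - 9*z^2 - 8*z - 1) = 5*z^3 - 15*z^2 - 6*z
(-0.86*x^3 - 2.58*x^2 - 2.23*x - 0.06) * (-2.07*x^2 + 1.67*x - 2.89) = 1.7802*x^5 + 3.9044*x^4 + 2.7929*x^3 + 3.8563*x^2 + 6.3445*x + 0.1734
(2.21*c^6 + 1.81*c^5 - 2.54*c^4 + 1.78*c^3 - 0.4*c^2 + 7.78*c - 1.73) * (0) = 0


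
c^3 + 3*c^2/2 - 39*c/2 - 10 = (c - 4)*(c + 1/2)*(c + 5)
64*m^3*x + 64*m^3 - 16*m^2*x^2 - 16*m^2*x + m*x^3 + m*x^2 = (-8*m + x)^2*(m*x + m)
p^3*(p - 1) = p^4 - p^3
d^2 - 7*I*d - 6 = (d - 6*I)*(d - I)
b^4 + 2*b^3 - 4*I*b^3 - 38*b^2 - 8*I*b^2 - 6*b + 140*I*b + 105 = (b - 5)*(b + 7)*(b - 3*I)*(b - I)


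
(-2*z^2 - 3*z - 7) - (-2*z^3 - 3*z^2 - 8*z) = 2*z^3 + z^2 + 5*z - 7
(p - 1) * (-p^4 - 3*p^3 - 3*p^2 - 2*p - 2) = -p^5 - 2*p^4 + p^2 + 2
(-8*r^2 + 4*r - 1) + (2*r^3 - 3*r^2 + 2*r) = 2*r^3 - 11*r^2 + 6*r - 1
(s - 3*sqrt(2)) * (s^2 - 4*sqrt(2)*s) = s^3 - 7*sqrt(2)*s^2 + 24*s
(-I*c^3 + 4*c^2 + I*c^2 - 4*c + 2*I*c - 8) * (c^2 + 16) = -I*c^5 + 4*c^4 + I*c^4 - 4*c^3 - 14*I*c^3 + 56*c^2 + 16*I*c^2 - 64*c + 32*I*c - 128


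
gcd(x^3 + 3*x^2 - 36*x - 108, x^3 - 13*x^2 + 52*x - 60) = x - 6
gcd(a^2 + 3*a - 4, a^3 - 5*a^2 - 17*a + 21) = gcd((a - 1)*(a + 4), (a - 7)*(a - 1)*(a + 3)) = a - 1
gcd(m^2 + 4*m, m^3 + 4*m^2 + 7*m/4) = m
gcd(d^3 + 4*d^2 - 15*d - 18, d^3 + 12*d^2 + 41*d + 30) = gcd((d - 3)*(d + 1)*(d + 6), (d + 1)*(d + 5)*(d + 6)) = d^2 + 7*d + 6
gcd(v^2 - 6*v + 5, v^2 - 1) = v - 1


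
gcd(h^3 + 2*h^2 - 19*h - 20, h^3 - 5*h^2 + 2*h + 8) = h^2 - 3*h - 4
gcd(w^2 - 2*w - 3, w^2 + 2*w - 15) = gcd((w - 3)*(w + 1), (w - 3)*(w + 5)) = w - 3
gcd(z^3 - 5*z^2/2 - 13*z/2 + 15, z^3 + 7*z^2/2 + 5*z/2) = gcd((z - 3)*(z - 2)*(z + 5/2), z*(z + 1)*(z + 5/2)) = z + 5/2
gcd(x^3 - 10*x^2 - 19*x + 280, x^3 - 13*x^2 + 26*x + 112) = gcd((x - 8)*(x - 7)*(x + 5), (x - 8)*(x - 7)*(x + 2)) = x^2 - 15*x + 56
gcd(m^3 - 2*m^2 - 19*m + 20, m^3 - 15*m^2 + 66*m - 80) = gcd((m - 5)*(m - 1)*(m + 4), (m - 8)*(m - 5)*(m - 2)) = m - 5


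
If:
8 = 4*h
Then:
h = 2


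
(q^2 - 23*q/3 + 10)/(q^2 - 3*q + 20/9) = 3*(q - 6)/(3*q - 4)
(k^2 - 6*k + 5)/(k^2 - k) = (k - 5)/k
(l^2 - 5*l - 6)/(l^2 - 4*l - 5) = (l - 6)/(l - 5)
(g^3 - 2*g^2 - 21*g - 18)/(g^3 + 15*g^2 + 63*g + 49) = (g^2 - 3*g - 18)/(g^2 + 14*g + 49)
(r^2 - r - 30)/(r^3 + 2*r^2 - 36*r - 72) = (r + 5)/(r^2 + 8*r + 12)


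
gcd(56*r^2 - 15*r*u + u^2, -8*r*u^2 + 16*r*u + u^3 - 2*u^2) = 8*r - u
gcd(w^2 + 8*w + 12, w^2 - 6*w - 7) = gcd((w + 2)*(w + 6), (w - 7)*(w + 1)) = 1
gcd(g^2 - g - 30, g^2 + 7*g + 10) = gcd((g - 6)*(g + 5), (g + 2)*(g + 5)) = g + 5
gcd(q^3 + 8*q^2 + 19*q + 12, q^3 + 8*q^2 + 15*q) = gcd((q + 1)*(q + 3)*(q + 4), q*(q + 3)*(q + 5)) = q + 3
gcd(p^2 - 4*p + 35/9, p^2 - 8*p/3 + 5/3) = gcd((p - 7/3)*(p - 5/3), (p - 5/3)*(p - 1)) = p - 5/3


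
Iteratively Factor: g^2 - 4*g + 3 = (g - 1)*(g - 3)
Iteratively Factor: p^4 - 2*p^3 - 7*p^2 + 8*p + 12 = (p - 3)*(p^3 + p^2 - 4*p - 4) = (p - 3)*(p + 2)*(p^2 - p - 2) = (p - 3)*(p - 2)*(p + 2)*(p + 1)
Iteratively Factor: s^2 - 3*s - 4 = (s + 1)*(s - 4)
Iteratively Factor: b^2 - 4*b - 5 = (b + 1)*(b - 5)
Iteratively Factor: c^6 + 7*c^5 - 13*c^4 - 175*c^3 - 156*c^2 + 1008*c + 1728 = (c + 4)*(c^5 + 3*c^4 - 25*c^3 - 75*c^2 + 144*c + 432) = (c - 4)*(c + 4)*(c^4 + 7*c^3 + 3*c^2 - 63*c - 108) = (c - 4)*(c + 3)*(c + 4)*(c^3 + 4*c^2 - 9*c - 36) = (c - 4)*(c - 3)*(c + 3)*(c + 4)*(c^2 + 7*c + 12) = (c - 4)*(c - 3)*(c + 3)*(c + 4)^2*(c + 3)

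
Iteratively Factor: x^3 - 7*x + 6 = (x - 2)*(x^2 + 2*x - 3) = (x - 2)*(x - 1)*(x + 3)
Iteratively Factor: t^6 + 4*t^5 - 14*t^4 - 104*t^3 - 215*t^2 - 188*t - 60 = (t - 5)*(t^5 + 9*t^4 + 31*t^3 + 51*t^2 + 40*t + 12) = (t - 5)*(t + 2)*(t^4 + 7*t^3 + 17*t^2 + 17*t + 6) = (t - 5)*(t + 2)^2*(t^3 + 5*t^2 + 7*t + 3) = (t - 5)*(t + 1)*(t + 2)^2*(t^2 + 4*t + 3) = (t - 5)*(t + 1)^2*(t + 2)^2*(t + 3)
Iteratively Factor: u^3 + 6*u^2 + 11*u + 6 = (u + 2)*(u^2 + 4*u + 3) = (u + 2)*(u + 3)*(u + 1)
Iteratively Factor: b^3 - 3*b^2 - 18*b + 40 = (b - 2)*(b^2 - b - 20) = (b - 5)*(b - 2)*(b + 4)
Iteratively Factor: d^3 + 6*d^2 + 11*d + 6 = (d + 3)*(d^2 + 3*d + 2) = (d + 2)*(d + 3)*(d + 1)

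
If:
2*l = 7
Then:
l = 7/2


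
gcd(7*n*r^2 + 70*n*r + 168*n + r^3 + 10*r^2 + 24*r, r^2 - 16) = r + 4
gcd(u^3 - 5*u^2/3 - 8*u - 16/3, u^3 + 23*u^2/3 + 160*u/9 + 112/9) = u + 4/3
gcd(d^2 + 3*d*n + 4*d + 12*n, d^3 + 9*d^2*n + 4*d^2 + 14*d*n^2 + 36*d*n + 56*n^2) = d + 4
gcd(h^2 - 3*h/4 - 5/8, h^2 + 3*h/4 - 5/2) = h - 5/4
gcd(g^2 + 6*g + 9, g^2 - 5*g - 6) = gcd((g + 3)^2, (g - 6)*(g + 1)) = 1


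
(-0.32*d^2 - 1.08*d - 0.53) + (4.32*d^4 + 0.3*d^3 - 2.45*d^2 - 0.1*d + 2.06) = 4.32*d^4 + 0.3*d^3 - 2.77*d^2 - 1.18*d + 1.53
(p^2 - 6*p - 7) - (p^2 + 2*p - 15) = 8 - 8*p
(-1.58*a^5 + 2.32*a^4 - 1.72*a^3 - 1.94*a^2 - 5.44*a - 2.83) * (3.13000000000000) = -4.9454*a^5 + 7.2616*a^4 - 5.3836*a^3 - 6.0722*a^2 - 17.0272*a - 8.8579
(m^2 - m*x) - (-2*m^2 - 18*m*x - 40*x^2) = 3*m^2 + 17*m*x + 40*x^2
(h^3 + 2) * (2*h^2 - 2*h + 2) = 2*h^5 - 2*h^4 + 2*h^3 + 4*h^2 - 4*h + 4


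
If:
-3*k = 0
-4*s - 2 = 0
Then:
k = 0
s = -1/2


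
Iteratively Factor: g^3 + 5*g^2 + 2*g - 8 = (g + 4)*(g^2 + g - 2) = (g + 2)*(g + 4)*(g - 1)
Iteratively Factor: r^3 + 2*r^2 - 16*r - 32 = (r - 4)*(r^2 + 6*r + 8) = (r - 4)*(r + 4)*(r + 2)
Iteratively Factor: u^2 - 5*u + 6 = (u - 2)*(u - 3)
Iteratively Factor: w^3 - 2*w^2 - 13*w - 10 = (w + 2)*(w^2 - 4*w - 5) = (w + 1)*(w + 2)*(w - 5)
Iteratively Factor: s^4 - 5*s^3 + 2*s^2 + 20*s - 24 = (s - 3)*(s^3 - 2*s^2 - 4*s + 8) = (s - 3)*(s - 2)*(s^2 - 4) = (s - 3)*(s - 2)^2*(s + 2)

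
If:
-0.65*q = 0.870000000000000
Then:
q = -1.34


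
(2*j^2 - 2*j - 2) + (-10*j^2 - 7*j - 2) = -8*j^2 - 9*j - 4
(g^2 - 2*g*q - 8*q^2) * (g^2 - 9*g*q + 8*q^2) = g^4 - 11*g^3*q + 18*g^2*q^2 + 56*g*q^3 - 64*q^4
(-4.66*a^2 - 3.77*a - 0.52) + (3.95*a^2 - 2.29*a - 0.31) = -0.71*a^2 - 6.06*a - 0.83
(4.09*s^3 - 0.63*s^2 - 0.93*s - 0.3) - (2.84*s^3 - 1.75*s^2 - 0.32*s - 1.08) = 1.25*s^3 + 1.12*s^2 - 0.61*s + 0.78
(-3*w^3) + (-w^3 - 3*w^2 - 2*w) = -4*w^3 - 3*w^2 - 2*w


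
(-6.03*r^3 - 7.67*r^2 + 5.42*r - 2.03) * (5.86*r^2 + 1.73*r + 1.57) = -35.3358*r^5 - 55.3781*r^4 + 9.025*r^3 - 14.5611*r^2 + 4.9975*r - 3.1871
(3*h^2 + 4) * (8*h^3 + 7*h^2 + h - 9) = 24*h^5 + 21*h^4 + 35*h^3 + h^2 + 4*h - 36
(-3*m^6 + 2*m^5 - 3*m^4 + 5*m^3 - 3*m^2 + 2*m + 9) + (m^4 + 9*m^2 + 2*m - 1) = -3*m^6 + 2*m^5 - 2*m^4 + 5*m^3 + 6*m^2 + 4*m + 8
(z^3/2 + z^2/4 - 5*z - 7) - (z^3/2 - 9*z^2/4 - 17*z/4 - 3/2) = 5*z^2/2 - 3*z/4 - 11/2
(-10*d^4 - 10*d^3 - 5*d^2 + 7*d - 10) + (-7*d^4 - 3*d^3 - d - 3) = -17*d^4 - 13*d^3 - 5*d^2 + 6*d - 13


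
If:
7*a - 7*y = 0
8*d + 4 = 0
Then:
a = y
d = -1/2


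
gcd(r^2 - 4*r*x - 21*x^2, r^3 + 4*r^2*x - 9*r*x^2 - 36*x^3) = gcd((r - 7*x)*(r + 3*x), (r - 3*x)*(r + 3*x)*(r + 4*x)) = r + 3*x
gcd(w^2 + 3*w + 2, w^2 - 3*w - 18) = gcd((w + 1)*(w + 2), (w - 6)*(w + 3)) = 1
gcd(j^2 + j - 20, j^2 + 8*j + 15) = j + 5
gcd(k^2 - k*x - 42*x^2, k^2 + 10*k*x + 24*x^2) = k + 6*x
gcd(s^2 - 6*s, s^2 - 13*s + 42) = s - 6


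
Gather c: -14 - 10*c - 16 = -10*c - 30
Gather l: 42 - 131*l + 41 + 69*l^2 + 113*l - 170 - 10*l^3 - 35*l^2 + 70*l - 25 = -10*l^3 + 34*l^2 + 52*l - 112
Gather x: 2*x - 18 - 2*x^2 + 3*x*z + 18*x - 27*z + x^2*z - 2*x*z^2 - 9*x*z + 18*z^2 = x^2*(z - 2) + x*(-2*z^2 - 6*z + 20) + 18*z^2 - 27*z - 18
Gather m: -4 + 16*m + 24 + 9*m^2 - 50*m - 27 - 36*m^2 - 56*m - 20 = -27*m^2 - 90*m - 27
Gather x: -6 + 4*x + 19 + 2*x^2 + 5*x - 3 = 2*x^2 + 9*x + 10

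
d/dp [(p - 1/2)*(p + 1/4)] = 2*p - 1/4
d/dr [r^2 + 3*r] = 2*r + 3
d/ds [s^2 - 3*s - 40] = 2*s - 3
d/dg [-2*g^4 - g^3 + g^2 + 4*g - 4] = -8*g^3 - 3*g^2 + 2*g + 4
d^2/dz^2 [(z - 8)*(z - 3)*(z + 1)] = 6*z - 20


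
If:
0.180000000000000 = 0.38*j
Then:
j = 0.47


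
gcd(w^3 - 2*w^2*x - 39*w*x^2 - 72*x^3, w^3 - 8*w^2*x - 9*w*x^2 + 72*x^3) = -w^2 + 5*w*x + 24*x^2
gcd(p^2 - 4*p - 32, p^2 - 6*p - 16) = p - 8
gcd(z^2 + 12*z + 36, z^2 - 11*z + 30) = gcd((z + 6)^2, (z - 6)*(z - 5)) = 1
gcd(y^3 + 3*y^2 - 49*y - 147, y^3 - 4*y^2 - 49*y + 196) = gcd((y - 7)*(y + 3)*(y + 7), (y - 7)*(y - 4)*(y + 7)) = y^2 - 49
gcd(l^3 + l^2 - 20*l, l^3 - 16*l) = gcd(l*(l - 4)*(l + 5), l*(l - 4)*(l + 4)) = l^2 - 4*l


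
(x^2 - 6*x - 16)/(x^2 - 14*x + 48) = (x + 2)/(x - 6)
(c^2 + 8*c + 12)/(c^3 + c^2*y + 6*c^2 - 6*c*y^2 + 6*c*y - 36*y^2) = (-c - 2)/(-c^2 - c*y + 6*y^2)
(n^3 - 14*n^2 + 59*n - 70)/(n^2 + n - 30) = (n^2 - 9*n + 14)/(n + 6)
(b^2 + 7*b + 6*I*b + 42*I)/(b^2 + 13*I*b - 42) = (b + 7)/(b + 7*I)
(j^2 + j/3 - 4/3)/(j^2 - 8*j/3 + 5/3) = (3*j + 4)/(3*j - 5)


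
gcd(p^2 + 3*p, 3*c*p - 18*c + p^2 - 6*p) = 1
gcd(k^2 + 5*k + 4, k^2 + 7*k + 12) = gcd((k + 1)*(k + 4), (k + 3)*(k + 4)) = k + 4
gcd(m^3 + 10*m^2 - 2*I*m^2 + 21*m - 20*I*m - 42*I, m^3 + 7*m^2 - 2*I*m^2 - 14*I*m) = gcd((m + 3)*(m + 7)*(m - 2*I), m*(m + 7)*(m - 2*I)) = m^2 + m*(7 - 2*I) - 14*I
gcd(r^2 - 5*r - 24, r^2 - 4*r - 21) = r + 3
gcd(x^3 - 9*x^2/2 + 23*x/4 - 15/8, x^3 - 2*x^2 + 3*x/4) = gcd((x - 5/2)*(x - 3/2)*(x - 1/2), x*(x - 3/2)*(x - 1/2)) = x^2 - 2*x + 3/4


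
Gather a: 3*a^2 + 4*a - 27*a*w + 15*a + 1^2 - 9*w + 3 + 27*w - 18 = 3*a^2 + a*(19 - 27*w) + 18*w - 14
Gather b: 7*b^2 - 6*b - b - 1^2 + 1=7*b^2 - 7*b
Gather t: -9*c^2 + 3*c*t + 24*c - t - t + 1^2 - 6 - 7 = -9*c^2 + 24*c + t*(3*c - 2) - 12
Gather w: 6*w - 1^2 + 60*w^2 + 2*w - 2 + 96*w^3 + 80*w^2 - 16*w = 96*w^3 + 140*w^2 - 8*w - 3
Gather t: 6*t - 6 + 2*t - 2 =8*t - 8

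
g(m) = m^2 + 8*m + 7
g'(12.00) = 32.00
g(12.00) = 247.00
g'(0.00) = 8.00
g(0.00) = 7.00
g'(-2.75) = 2.50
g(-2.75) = -7.44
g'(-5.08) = -2.16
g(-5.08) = -7.83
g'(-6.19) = -4.38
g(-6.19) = -4.20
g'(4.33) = 16.66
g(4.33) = 60.39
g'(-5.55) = -3.10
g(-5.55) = -6.60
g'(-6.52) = -5.04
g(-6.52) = -2.65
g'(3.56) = 15.12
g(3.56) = 48.15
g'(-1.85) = 4.30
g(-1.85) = -4.38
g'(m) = 2*m + 8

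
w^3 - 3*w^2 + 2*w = w*(w - 2)*(w - 1)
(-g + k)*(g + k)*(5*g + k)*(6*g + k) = -30*g^4 - 11*g^3*k + 29*g^2*k^2 + 11*g*k^3 + k^4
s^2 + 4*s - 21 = (s - 3)*(s + 7)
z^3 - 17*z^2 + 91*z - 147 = (z - 7)^2*(z - 3)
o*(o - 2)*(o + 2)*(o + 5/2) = o^4 + 5*o^3/2 - 4*o^2 - 10*o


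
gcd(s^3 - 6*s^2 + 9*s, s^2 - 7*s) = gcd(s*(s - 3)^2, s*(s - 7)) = s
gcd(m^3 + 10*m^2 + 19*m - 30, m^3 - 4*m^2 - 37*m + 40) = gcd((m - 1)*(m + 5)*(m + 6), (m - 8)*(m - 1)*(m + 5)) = m^2 + 4*m - 5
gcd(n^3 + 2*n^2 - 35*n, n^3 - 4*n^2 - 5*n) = n^2 - 5*n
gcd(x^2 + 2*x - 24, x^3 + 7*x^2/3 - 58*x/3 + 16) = x + 6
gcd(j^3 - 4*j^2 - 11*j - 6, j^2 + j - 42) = j - 6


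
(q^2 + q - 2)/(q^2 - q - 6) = (q - 1)/(q - 3)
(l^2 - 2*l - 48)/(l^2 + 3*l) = (l^2 - 2*l - 48)/(l*(l + 3))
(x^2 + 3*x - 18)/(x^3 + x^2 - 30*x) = (x - 3)/(x*(x - 5))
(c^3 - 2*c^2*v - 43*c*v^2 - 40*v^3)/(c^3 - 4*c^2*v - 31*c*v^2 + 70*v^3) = (c^2 - 7*c*v - 8*v^2)/(c^2 - 9*c*v + 14*v^2)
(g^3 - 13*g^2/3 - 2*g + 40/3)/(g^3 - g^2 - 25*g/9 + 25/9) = 3*(g^2 - 6*g + 8)/(3*g^2 - 8*g + 5)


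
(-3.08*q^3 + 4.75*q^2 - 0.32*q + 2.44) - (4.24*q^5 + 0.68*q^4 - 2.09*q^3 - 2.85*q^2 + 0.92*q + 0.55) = -4.24*q^5 - 0.68*q^4 - 0.99*q^3 + 7.6*q^2 - 1.24*q + 1.89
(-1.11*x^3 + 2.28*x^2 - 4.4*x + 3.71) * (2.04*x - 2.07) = -2.2644*x^4 + 6.9489*x^3 - 13.6956*x^2 + 16.6764*x - 7.6797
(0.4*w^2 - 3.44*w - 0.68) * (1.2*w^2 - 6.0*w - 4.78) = 0.48*w^4 - 6.528*w^3 + 17.912*w^2 + 20.5232*w + 3.2504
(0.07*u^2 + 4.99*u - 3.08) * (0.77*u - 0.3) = 0.0539*u^3 + 3.8213*u^2 - 3.8686*u + 0.924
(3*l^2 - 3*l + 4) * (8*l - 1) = 24*l^3 - 27*l^2 + 35*l - 4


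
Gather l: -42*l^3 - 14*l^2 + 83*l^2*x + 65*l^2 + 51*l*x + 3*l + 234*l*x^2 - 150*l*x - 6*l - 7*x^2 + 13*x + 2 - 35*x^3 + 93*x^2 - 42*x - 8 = -42*l^3 + l^2*(83*x + 51) + l*(234*x^2 - 99*x - 3) - 35*x^3 + 86*x^2 - 29*x - 6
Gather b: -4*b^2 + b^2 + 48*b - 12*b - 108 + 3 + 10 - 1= -3*b^2 + 36*b - 96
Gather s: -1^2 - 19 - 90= -110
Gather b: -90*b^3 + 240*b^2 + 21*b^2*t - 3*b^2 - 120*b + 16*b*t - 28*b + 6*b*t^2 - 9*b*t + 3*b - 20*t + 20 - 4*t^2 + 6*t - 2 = -90*b^3 + b^2*(21*t + 237) + b*(6*t^2 + 7*t - 145) - 4*t^2 - 14*t + 18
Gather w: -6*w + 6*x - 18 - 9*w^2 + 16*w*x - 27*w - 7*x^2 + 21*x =-9*w^2 + w*(16*x - 33) - 7*x^2 + 27*x - 18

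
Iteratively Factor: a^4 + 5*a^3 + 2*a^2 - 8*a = (a + 4)*(a^3 + a^2 - 2*a) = a*(a + 4)*(a^2 + a - 2) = a*(a - 1)*(a + 4)*(a + 2)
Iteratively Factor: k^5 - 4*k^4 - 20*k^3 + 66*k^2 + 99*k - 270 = (k + 3)*(k^4 - 7*k^3 + k^2 + 63*k - 90) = (k - 3)*(k + 3)*(k^3 - 4*k^2 - 11*k + 30) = (k - 3)*(k + 3)^2*(k^2 - 7*k + 10) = (k - 3)*(k - 2)*(k + 3)^2*(k - 5)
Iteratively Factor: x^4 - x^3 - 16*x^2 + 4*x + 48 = (x + 2)*(x^3 - 3*x^2 - 10*x + 24) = (x + 2)*(x + 3)*(x^2 - 6*x + 8) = (x - 2)*(x + 2)*(x + 3)*(x - 4)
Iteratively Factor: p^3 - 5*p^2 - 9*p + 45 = (p + 3)*(p^2 - 8*p + 15) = (p - 5)*(p + 3)*(p - 3)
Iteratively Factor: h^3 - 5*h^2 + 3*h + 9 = (h - 3)*(h^2 - 2*h - 3) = (h - 3)*(h + 1)*(h - 3)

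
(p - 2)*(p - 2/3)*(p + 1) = p^3 - 5*p^2/3 - 4*p/3 + 4/3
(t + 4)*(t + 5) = t^2 + 9*t + 20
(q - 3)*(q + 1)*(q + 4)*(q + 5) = q^4 + 7*q^3 - q^2 - 67*q - 60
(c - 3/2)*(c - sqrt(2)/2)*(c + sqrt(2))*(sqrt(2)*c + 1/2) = sqrt(2)*c^4 - 3*sqrt(2)*c^3/2 + 3*c^3/2 - 9*c^2/4 - 3*sqrt(2)*c^2/4 - c/2 + 9*sqrt(2)*c/8 + 3/4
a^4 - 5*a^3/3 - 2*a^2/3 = a^2*(a - 2)*(a + 1/3)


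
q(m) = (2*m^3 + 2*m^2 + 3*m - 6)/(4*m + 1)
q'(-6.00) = -5.57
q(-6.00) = 16.70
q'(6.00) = 6.42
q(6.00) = 20.64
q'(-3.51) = -2.98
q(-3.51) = 6.01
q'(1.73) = 2.53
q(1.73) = 1.96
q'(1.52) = 2.43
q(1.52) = 1.44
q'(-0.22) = 1849.11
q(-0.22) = -54.87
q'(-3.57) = -3.04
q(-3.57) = 6.19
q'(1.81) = 2.58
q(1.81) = 2.17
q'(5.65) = 6.07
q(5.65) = 18.45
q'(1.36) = 2.38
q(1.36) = 1.06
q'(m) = (6*m^2 + 4*m + 3)/(4*m + 1) - 4*(2*m^3 + 2*m^2 + 3*m - 6)/(4*m + 1)^2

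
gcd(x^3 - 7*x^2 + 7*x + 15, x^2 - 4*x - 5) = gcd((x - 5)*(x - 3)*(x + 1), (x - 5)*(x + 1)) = x^2 - 4*x - 5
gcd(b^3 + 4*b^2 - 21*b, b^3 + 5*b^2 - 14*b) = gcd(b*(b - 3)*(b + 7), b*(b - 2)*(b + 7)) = b^2 + 7*b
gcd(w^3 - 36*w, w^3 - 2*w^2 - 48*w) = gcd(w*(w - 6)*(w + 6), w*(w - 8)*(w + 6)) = w^2 + 6*w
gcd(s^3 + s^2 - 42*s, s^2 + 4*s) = s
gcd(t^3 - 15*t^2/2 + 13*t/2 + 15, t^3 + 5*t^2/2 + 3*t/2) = t + 1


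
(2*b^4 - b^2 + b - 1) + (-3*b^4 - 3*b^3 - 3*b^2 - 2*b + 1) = -b^4 - 3*b^3 - 4*b^2 - b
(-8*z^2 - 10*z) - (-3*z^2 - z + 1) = -5*z^2 - 9*z - 1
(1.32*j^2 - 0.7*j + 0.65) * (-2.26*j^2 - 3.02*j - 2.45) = -2.9832*j^4 - 2.4044*j^3 - 2.589*j^2 - 0.248*j - 1.5925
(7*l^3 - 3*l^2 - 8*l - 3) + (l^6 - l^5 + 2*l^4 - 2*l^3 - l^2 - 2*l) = l^6 - l^5 + 2*l^4 + 5*l^3 - 4*l^2 - 10*l - 3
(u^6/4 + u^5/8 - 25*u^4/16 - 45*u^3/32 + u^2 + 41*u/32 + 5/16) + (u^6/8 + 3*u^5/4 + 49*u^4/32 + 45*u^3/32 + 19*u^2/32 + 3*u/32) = 3*u^6/8 + 7*u^5/8 - u^4/32 + 51*u^2/32 + 11*u/8 + 5/16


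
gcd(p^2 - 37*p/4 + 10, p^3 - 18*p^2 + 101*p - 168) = p - 8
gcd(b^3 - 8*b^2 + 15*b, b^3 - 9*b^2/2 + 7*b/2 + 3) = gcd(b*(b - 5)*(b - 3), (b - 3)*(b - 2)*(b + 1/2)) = b - 3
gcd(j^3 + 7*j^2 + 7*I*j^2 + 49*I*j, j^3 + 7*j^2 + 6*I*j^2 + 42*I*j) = j^2 + 7*j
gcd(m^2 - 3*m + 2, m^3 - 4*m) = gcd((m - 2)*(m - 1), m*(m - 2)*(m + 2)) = m - 2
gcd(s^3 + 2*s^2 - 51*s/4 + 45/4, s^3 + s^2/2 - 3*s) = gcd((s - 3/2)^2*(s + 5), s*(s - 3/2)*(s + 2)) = s - 3/2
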